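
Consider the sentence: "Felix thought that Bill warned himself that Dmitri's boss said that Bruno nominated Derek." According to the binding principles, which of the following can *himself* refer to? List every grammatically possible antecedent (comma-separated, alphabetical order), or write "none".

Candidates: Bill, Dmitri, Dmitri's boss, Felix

Bill

*himself* is a reflexive; Principle A requires it to be bound within its binding domain — the clause headed by 'warned'.
— Bill: subject of the clause headed by 'warned'; c-commands the reflexive within its binding domain — allowed (Principle A).
— Dmitri: possessor inside the subject DP of the clause headed by 'said'; does not c-command the reflexive — cannot bind it (Principle A).
— Dmitri's boss: subject of the clause headed by 'said'; does not c-command the reflexive — cannot bind it (Principle A).
— Felix: subject of the matrix clause; c-commands the reflexive but lies outside its binding domain — cannot bind it (Principle A).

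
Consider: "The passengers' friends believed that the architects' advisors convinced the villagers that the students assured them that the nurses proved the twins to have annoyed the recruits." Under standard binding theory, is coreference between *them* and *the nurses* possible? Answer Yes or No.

No

*the nurses* is an R-expression; Principle C requires it to be free (not bound by any c-commanding expression).
— them: object of the clause headed by 'assured'; the pronoun c-commands the R-expression — coreference blocked (Principle C).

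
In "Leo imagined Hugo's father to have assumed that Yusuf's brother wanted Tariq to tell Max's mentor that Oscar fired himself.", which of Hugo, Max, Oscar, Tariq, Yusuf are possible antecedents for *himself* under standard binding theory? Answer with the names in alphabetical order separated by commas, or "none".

*himself* is a reflexive; Principle A requires it to be bound within its binding domain — the clause headed by 'fired'.
— Hugo: possessor inside the subject DP of the clause headed by 'assumed'; does not c-command the reflexive — cannot bind it (Principle A).
— Max: possessor inside the object DP of the clause headed by 'tell'; does not c-command the reflexive — cannot bind it (Principle A).
— Oscar: subject of the clause headed by 'fired'; c-commands the reflexive within its binding domain — allowed (Principle A).
— Tariq: subject of the clause headed by 'tell'; c-commands the reflexive but lies outside its binding domain — cannot bind it (Principle A).
— Yusuf: possessor inside the subject DP of the clause headed by 'wanted'; does not c-command the reflexive — cannot bind it (Principle A).

Oscar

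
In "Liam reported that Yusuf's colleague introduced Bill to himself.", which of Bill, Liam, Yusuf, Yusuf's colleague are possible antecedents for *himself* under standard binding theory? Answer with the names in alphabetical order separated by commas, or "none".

Bill, Yusuf's colleague

*himself* is a reflexive; Principle A requires it to be bound within its binding domain — the clause headed by 'introduced'.
— Bill: object of the clause headed by 'introduced'; c-commands the reflexive within its binding domain — allowed (Principle A).
— Liam: subject of the matrix clause; c-commands the reflexive but lies outside its binding domain — cannot bind it (Principle A).
— Yusuf: possessor inside the subject DP of the clause headed by 'introduced'; does not c-command the reflexive — cannot bind it (Principle A).
— Yusuf's colleague: subject of the clause headed by 'introduced'; c-commands the reflexive within its binding domain — allowed (Principle A).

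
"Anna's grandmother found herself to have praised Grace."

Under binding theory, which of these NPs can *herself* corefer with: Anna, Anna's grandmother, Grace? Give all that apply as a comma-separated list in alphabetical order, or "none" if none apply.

*herself* is a reflexive; Principle A requires it to be bound within its binding domain — the matrix clause.
— Anna: possessor inside the subject DP of the matrix clause; does not c-command the reflexive — cannot bind it (Principle A).
— Anna's grandmother: subject of the matrix clause; c-commands the reflexive within its binding domain — allowed (Principle A).
— Grace: object of the clause headed by 'praised'; does not c-command the reflexive — cannot bind it (Principle A).

Anna's grandmother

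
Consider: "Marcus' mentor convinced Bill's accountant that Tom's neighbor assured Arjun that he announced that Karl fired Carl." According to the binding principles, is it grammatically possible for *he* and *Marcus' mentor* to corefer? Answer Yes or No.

Yes

*he* is a pronoun; Principle B requires it to be free in its binding domain — the clause headed by 'announced'.
— Marcus' mentor: subject of the matrix clause; c-commands the pronoun but lies outside its binding domain — allowed.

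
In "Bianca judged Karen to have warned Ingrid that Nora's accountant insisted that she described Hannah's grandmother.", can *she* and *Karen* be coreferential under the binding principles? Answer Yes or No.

Yes

*Karen* is an R-expression; Principle C requires it to be free (not bound by any c-commanding expression).
— she: subject of the clause headed by 'described'; the pronoun does not c-command the R-expression — coreference allowed.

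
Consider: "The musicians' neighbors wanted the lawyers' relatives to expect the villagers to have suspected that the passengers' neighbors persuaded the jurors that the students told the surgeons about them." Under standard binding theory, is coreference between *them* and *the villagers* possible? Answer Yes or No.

*the villagers* is an R-expression; Principle C requires it to be free (not bound by any c-commanding expression).
— them: second object of the clause headed by 'told'; the pronoun does not c-command the R-expression — coreference allowed.

Yes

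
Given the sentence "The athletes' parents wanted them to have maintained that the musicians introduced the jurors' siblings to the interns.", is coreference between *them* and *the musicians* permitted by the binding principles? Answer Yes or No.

*them* is a pronoun; Principle B requires it to be free in its binding domain — the matrix clause.
— the musicians: subject of the clause headed by 'introduced'; is c-commanded by the pronoun; coreference would bind this R-expression — blocked (Principle C).

No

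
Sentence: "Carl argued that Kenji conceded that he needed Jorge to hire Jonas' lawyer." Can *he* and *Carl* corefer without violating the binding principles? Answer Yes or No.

*Carl* is an R-expression; Principle C requires it to be free (not bound by any c-commanding expression).
— he: subject of the clause headed by 'needed'; the pronoun does not c-command the R-expression — coreference allowed.

Yes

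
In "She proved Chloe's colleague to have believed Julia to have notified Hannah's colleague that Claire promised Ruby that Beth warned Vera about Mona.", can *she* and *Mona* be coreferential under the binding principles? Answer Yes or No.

No

*Mona* is an R-expression; Principle C requires it to be free (not bound by any c-commanding expression).
— she: subject of the matrix clause; the pronoun c-commands the R-expression — coreference blocked (Principle C).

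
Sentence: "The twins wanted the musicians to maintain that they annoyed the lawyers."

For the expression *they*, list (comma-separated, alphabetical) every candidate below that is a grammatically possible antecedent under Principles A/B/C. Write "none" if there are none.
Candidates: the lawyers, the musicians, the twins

the musicians, the twins

*they* is a pronoun; Principle B requires it to be free in its binding domain — the clause headed by 'annoyed'.
— the lawyers: object of the clause headed by 'annoyed'; is c-commanded by the pronoun; coreference would bind this R-expression — blocked (Principle C).
— the musicians: subject of the clause headed by 'maintain'; c-commands the pronoun but lies outside its binding domain — allowed.
— the twins: subject of the matrix clause; c-commands the pronoun but lies outside its binding domain — allowed.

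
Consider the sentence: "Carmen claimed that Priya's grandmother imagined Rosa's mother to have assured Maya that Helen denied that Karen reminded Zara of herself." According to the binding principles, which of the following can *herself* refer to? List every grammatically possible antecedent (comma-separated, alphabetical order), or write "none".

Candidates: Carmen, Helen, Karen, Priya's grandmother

*herself* is a reflexive; Principle A requires it to be bound within its binding domain — the clause headed by 'reminded'.
— Carmen: subject of the matrix clause; c-commands the reflexive but lies outside its binding domain — cannot bind it (Principle A).
— Helen: subject of the clause headed by 'denied'; c-commands the reflexive but lies outside its binding domain — cannot bind it (Principle A).
— Karen: subject of the clause headed by 'reminded'; c-commands the reflexive within its binding domain — allowed (Principle A).
— Priya's grandmother: subject of the clause headed by 'imagined'; c-commands the reflexive but lies outside its binding domain — cannot bind it (Principle A).

Karen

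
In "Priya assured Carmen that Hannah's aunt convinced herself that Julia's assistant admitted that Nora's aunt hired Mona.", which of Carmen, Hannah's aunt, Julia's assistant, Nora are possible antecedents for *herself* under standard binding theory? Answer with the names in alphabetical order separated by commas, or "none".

Hannah's aunt

*herself* is a reflexive; Principle A requires it to be bound within its binding domain — the clause headed by 'convinced'.
— Carmen: object of the matrix clause; c-commands the reflexive but lies outside its binding domain — cannot bind it (Principle A).
— Hannah's aunt: subject of the clause headed by 'convinced'; c-commands the reflexive within its binding domain — allowed (Principle A).
— Julia's assistant: subject of the clause headed by 'admitted'; does not c-command the reflexive — cannot bind it (Principle A).
— Nora: possessor inside the subject DP of the clause headed by 'hired'; does not c-command the reflexive — cannot bind it (Principle A).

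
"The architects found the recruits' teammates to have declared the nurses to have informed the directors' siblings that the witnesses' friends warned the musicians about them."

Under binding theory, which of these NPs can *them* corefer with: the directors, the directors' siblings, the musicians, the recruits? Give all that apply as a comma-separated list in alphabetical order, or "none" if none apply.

*them* is a pronoun; Principle B requires it to be free in its binding domain — the clause headed by 'warned'.
— the directors: possessor inside the object DP of the clause headed by 'informed'; does not c-command the pronoun — Principle B does not apply; allowed.
— the directors' siblings: object of the clause headed by 'informed'; c-commands the pronoun but lies outside its binding domain — allowed.
— the musicians: object of the clause headed by 'warned'; c-commands the pronoun within its binding domain — blocked (Principle B).
— the recruits: possessor inside the subject DP of the clause headed by 'declared'; does not c-command the pronoun — Principle B does not apply; allowed.

the directors, the directors' siblings, the recruits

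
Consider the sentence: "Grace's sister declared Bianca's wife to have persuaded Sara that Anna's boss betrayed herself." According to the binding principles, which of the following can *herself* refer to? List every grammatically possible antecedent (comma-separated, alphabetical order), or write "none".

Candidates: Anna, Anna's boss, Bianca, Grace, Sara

Anna's boss

*herself* is a reflexive; Principle A requires it to be bound within its binding domain — the clause headed by 'betrayed'.
— Anna: possessor inside the subject DP of the clause headed by 'betrayed'; does not c-command the reflexive — cannot bind it (Principle A).
— Anna's boss: subject of the clause headed by 'betrayed'; c-commands the reflexive within its binding domain — allowed (Principle A).
— Bianca: possessor inside the subject DP of the clause headed by 'persuaded'; does not c-command the reflexive — cannot bind it (Principle A).
— Grace: possessor inside the subject DP of the matrix clause; does not c-command the reflexive — cannot bind it (Principle A).
— Sara: object of the clause headed by 'persuaded'; c-commands the reflexive but lies outside its binding domain — cannot bind it (Principle A).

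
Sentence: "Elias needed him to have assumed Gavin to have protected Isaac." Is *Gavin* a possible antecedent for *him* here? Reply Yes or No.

No

*him* is a pronoun; Principle B requires it to be free in its binding domain — the matrix clause.
— Gavin: subject of the clause headed by 'protected'; is c-commanded by the pronoun; coreference would bind this R-expression — blocked (Principle C).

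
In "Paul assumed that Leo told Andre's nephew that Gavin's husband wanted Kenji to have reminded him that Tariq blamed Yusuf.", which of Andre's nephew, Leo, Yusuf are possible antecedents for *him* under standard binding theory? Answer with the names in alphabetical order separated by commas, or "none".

Andre's nephew, Leo

*him* is a pronoun; Principle B requires it to be free in its binding domain — the clause headed by 'reminded'.
— Andre's nephew: object of the clause headed by 'told'; c-commands the pronoun but lies outside its binding domain — allowed.
— Leo: subject of the clause headed by 'told'; c-commands the pronoun but lies outside its binding domain — allowed.
— Yusuf: object of the clause headed by 'blamed'; is c-commanded by the pronoun; coreference would bind this R-expression — blocked (Principle C).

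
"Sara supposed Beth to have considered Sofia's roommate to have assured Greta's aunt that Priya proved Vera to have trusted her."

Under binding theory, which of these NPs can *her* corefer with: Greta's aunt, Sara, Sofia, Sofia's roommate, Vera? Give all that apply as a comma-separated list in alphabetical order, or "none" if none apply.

Greta's aunt, Sara, Sofia, Sofia's roommate

*her* is a pronoun; Principle B requires it to be free in its binding domain — the clause headed by 'trusted'.
— Greta's aunt: object of the clause headed by 'assured'; c-commands the pronoun but lies outside its binding domain — allowed.
— Sara: subject of the matrix clause; c-commands the pronoun but lies outside its binding domain — allowed.
— Sofia: possessor inside the subject DP of the clause headed by 'assured'; does not c-command the pronoun — Principle B does not apply; allowed.
— Sofia's roommate: subject of the clause headed by 'assured'; c-commands the pronoun but lies outside its binding domain — allowed.
— Vera: subject of the clause headed by 'trusted'; c-commands the pronoun within its binding domain — blocked (Principle B).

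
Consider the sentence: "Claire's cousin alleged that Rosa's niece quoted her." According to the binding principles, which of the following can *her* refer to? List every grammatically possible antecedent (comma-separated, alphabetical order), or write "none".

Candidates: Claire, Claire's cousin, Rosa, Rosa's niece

Claire, Claire's cousin, Rosa

*her* is a pronoun; Principle B requires it to be free in its binding domain — the clause headed by 'quoted'.
— Claire: possessor inside the subject DP of the matrix clause; does not c-command the pronoun — Principle B does not apply; allowed.
— Claire's cousin: subject of the matrix clause; c-commands the pronoun but lies outside its binding domain — allowed.
— Rosa: possessor inside the subject DP of the clause headed by 'quoted'; does not c-command the pronoun — Principle B does not apply; allowed.
— Rosa's niece: subject of the clause headed by 'quoted'; c-commands the pronoun within its binding domain — blocked (Principle B).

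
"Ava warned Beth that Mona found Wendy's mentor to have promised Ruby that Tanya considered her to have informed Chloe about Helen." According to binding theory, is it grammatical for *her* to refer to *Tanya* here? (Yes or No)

No

*Tanya* is an R-expression; Principle C requires it to be free (not bound by any c-commanding expression).
— her: subject of the clause headed by 'informed'; the R-expression locally c-commands the pronoun — coreference blocked (Principle B on the pronoun).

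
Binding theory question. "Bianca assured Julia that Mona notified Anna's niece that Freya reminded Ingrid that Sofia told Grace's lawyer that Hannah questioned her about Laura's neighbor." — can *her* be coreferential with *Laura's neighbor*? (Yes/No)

No

*her* is a pronoun; Principle B requires it to be free in its binding domain — the clause headed by 'questioned'.
— Laura's neighbor: second object of the clause headed by 'questioned'; is c-commanded by the pronoun; coreference would bind this R-expression — blocked (Principle C).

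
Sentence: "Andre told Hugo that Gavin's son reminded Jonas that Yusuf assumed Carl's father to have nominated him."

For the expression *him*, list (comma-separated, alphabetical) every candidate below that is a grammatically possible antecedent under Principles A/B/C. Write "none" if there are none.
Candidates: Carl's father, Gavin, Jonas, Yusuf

Gavin, Jonas, Yusuf

*him* is a pronoun; Principle B requires it to be free in its binding domain — the clause headed by 'nominated'.
— Carl's father: subject of the clause headed by 'nominated'; c-commands the pronoun within its binding domain — blocked (Principle B).
— Gavin: possessor inside the subject DP of the clause headed by 'reminded'; does not c-command the pronoun — Principle B does not apply; allowed.
— Jonas: object of the clause headed by 'reminded'; c-commands the pronoun but lies outside its binding domain — allowed.
— Yusuf: subject of the clause headed by 'assumed'; c-commands the pronoun but lies outside its binding domain — allowed.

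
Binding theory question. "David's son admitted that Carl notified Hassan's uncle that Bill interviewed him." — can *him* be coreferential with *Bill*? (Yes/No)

No

*him* is a pronoun; Principle B requires it to be free in its binding domain — the clause headed by 'interviewed'.
— Bill: subject of the clause headed by 'interviewed'; c-commands the pronoun within its binding domain — blocked (Principle B).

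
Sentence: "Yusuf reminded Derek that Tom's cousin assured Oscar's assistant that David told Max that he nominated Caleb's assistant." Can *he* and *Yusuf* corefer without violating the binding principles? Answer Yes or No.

Yes

*Yusuf* is an R-expression; Principle C requires it to be free (not bound by any c-commanding expression).
— he: subject of the clause headed by 'nominated'; the pronoun does not c-command the R-expression — coreference allowed.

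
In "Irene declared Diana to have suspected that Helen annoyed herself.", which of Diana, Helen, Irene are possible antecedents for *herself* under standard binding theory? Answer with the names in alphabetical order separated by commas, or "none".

*herself* is a reflexive; Principle A requires it to be bound within its binding domain — the clause headed by 'annoyed'.
— Diana: subject of the clause headed by 'suspected'; c-commands the reflexive but lies outside its binding domain — cannot bind it (Principle A).
— Helen: subject of the clause headed by 'annoyed'; c-commands the reflexive within its binding domain — allowed (Principle A).
— Irene: subject of the matrix clause; c-commands the reflexive but lies outside its binding domain — cannot bind it (Principle A).

Helen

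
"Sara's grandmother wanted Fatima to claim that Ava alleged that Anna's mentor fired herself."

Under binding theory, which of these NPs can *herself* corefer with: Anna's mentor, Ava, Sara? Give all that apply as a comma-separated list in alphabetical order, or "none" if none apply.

*herself* is a reflexive; Principle A requires it to be bound within its binding domain — the clause headed by 'fired'.
— Anna's mentor: subject of the clause headed by 'fired'; c-commands the reflexive within its binding domain — allowed (Principle A).
— Ava: subject of the clause headed by 'alleged'; c-commands the reflexive but lies outside its binding domain — cannot bind it (Principle A).
— Sara: possessor inside the subject DP of the matrix clause; does not c-command the reflexive — cannot bind it (Principle A).

Anna's mentor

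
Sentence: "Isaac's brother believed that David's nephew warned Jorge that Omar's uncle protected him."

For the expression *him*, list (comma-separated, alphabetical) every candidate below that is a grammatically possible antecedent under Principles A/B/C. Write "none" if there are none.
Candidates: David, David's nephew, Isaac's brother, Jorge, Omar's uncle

David, David's nephew, Isaac's brother, Jorge

*him* is a pronoun; Principle B requires it to be free in its binding domain — the clause headed by 'protected'.
— David: possessor inside the subject DP of the clause headed by 'warned'; does not c-command the pronoun — Principle B does not apply; allowed.
— David's nephew: subject of the clause headed by 'warned'; c-commands the pronoun but lies outside its binding domain — allowed.
— Isaac's brother: subject of the matrix clause; c-commands the pronoun but lies outside its binding domain — allowed.
— Jorge: object of the clause headed by 'warned'; c-commands the pronoun but lies outside its binding domain — allowed.
— Omar's uncle: subject of the clause headed by 'protected'; c-commands the pronoun within its binding domain — blocked (Principle B).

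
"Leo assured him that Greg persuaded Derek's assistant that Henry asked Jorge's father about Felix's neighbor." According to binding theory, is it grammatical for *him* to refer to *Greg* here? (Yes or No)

No

*Greg* is an R-expression; Principle C requires it to be free (not bound by any c-commanding expression).
— him: object of the matrix clause; the pronoun c-commands the R-expression — coreference blocked (Principle C).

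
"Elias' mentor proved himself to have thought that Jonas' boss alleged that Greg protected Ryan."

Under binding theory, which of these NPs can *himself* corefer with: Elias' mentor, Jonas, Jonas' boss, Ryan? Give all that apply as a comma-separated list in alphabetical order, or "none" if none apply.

Elias' mentor

*himself* is a reflexive; Principle A requires it to be bound within its binding domain — the matrix clause.
— Elias' mentor: subject of the matrix clause; c-commands the reflexive within its binding domain — allowed (Principle A).
— Jonas: possessor inside the subject DP of the clause headed by 'alleged'; does not c-command the reflexive — cannot bind it (Principle A).
— Jonas' boss: subject of the clause headed by 'alleged'; does not c-command the reflexive — cannot bind it (Principle A).
— Ryan: object of the clause headed by 'protected'; does not c-command the reflexive — cannot bind it (Principle A).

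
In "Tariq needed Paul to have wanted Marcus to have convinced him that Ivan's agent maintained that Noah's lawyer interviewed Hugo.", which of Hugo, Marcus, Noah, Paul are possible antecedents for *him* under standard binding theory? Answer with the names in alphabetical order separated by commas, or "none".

*him* is a pronoun; Principle B requires it to be free in its binding domain — the clause headed by 'convinced'.
— Hugo: object of the clause headed by 'interviewed'; is c-commanded by the pronoun; coreference would bind this R-expression — blocked (Principle C).
— Marcus: subject of the clause headed by 'convinced'; c-commands the pronoun within its binding domain — blocked (Principle B).
— Noah: possessor inside the subject DP of the clause headed by 'interviewed'; is c-commanded by the pronoun; coreference would bind this R-expression — blocked (Principle C).
— Paul: subject of the clause headed by 'wanted'; c-commands the pronoun but lies outside its binding domain — allowed.

Paul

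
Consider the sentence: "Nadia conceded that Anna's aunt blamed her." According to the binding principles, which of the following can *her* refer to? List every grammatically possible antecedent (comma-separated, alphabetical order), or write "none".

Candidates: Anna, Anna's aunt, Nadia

*her* is a pronoun; Principle B requires it to be free in its binding domain — the clause headed by 'blamed'.
— Anna: possessor inside the subject DP of the clause headed by 'blamed'; does not c-command the pronoun — Principle B does not apply; allowed.
— Anna's aunt: subject of the clause headed by 'blamed'; c-commands the pronoun within its binding domain — blocked (Principle B).
— Nadia: subject of the matrix clause; c-commands the pronoun but lies outside its binding domain — allowed.

Anna, Nadia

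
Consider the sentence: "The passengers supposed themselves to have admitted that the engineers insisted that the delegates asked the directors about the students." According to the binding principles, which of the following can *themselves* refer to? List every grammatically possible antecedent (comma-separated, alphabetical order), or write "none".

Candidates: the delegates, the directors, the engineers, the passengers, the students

*themselves* is a reflexive; Principle A requires it to be bound within its binding domain — the matrix clause.
— the delegates: subject of the clause headed by 'asked'; does not c-command the reflexive — cannot bind it (Principle A).
— the directors: object of the clause headed by 'asked'; does not c-command the reflexive — cannot bind it (Principle A).
— the engineers: subject of the clause headed by 'insisted'; does not c-command the reflexive — cannot bind it (Principle A).
— the passengers: subject of the matrix clause; c-commands the reflexive within its binding domain — allowed (Principle A).
— the students: second object of the clause headed by 'asked'; does not c-command the reflexive — cannot bind it (Principle A).

the passengers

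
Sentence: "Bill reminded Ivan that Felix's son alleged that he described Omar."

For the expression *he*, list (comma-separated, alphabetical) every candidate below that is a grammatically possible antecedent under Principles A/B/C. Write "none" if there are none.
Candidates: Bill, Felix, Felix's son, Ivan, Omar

*he* is a pronoun; Principle B requires it to be free in its binding domain — the clause headed by 'described'.
— Bill: subject of the matrix clause; c-commands the pronoun but lies outside its binding domain — allowed.
— Felix: possessor inside the subject DP of the clause headed by 'alleged'; does not c-command the pronoun — Principle B does not apply; allowed.
— Felix's son: subject of the clause headed by 'alleged'; c-commands the pronoun but lies outside its binding domain — allowed.
— Ivan: object of the matrix clause; c-commands the pronoun but lies outside its binding domain — allowed.
— Omar: object of the clause headed by 'described'; is c-commanded by the pronoun; coreference would bind this R-expression — blocked (Principle C).

Bill, Felix, Felix's son, Ivan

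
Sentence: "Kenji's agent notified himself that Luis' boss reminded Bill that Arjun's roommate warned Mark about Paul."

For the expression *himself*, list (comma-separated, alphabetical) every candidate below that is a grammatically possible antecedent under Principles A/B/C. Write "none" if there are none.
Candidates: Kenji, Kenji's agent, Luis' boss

*himself* is a reflexive; Principle A requires it to be bound within its binding domain — the matrix clause.
— Kenji: possessor inside the subject DP of the matrix clause; does not c-command the reflexive — cannot bind it (Principle A).
— Kenji's agent: subject of the matrix clause; c-commands the reflexive within its binding domain — allowed (Principle A).
— Luis' boss: subject of the clause headed by 'reminded'; does not c-command the reflexive — cannot bind it (Principle A).

Kenji's agent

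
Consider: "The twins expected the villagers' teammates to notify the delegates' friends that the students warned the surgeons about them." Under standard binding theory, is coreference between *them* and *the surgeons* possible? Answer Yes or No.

*the surgeons* is an R-expression; Principle C requires it to be free (not bound by any c-commanding expression).
— them: second object of the clause headed by 'warned'; the R-expression locally c-commands the pronoun — coreference blocked (Principle B on the pronoun).

No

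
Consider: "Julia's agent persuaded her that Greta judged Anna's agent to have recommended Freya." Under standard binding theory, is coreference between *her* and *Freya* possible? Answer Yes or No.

No

*Freya* is an R-expression; Principle C requires it to be free (not bound by any c-commanding expression).
— her: object of the matrix clause; the pronoun c-commands the R-expression — coreference blocked (Principle C).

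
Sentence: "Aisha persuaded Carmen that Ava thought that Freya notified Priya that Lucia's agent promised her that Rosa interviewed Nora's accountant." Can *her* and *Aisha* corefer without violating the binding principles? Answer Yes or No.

*Aisha* is an R-expression; Principle C requires it to be free (not bound by any c-commanding expression).
— her: object of the clause headed by 'promised'; the pronoun does not c-command the R-expression — coreference allowed.

Yes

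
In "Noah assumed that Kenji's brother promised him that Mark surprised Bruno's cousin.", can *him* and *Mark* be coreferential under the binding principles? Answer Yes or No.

*Mark* is an R-expression; Principle C requires it to be free (not bound by any c-commanding expression).
— him: object of the clause headed by 'promised'; the pronoun c-commands the R-expression — coreference blocked (Principle C).

No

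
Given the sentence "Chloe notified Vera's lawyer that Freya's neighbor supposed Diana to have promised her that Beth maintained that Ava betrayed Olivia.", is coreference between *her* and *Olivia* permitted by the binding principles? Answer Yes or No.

*her* is a pronoun; Principle B requires it to be free in its binding domain — the clause headed by 'promised'.
— Olivia: object of the clause headed by 'betrayed'; is c-commanded by the pronoun; coreference would bind this R-expression — blocked (Principle C).

No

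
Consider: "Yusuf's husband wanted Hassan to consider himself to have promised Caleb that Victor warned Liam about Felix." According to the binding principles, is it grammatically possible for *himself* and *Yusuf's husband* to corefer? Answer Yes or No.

No

*himself* is a reflexive; Principle A requires it to be bound within its binding domain — the clause headed by 'consider'.
— Yusuf's husband: subject of the matrix clause; c-commands the reflexive but lies outside its binding domain — cannot bind it (Principle A).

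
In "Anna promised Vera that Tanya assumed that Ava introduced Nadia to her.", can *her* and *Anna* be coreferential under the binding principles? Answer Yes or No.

*Anna* is an R-expression; Principle C requires it to be free (not bound by any c-commanding expression).
— her: second object of the clause headed by 'introduced'; the pronoun does not c-command the R-expression — coreference allowed.

Yes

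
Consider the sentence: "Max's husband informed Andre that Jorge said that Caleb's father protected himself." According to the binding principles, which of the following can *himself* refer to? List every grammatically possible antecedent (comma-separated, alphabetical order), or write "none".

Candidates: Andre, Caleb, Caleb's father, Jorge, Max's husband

Caleb's father

*himself* is a reflexive; Principle A requires it to be bound within its binding domain — the clause headed by 'protected'.
— Andre: object of the matrix clause; c-commands the reflexive but lies outside its binding domain — cannot bind it (Principle A).
— Caleb: possessor inside the subject DP of the clause headed by 'protected'; does not c-command the reflexive — cannot bind it (Principle A).
— Caleb's father: subject of the clause headed by 'protected'; c-commands the reflexive within its binding domain — allowed (Principle A).
— Jorge: subject of the clause headed by 'said'; c-commands the reflexive but lies outside its binding domain — cannot bind it (Principle A).
— Max's husband: subject of the matrix clause; c-commands the reflexive but lies outside its binding domain — cannot bind it (Principle A).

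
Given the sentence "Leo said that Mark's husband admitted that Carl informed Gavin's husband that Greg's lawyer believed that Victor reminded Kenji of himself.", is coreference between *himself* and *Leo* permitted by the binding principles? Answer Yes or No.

No

*himself* is a reflexive; Principle A requires it to be bound within its binding domain — the clause headed by 'reminded'.
— Leo: subject of the matrix clause; c-commands the reflexive but lies outside its binding domain — cannot bind it (Principle A).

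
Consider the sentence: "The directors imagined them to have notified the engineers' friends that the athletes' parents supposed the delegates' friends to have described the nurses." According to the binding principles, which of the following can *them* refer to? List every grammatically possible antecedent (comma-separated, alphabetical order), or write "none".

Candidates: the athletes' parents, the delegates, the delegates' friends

none

*them* is a pronoun; Principle B requires it to be free in its binding domain — the matrix clause.
— the athletes' parents: subject of the clause headed by 'supposed'; is c-commanded by the pronoun; coreference would bind this R-expression — blocked (Principle C).
— the delegates: possessor inside the subject DP of the clause headed by 'described'; is c-commanded by the pronoun; coreference would bind this R-expression — blocked (Principle C).
— the delegates' friends: subject of the clause headed by 'described'; is c-commanded by the pronoun; coreference would bind this R-expression — blocked (Principle C).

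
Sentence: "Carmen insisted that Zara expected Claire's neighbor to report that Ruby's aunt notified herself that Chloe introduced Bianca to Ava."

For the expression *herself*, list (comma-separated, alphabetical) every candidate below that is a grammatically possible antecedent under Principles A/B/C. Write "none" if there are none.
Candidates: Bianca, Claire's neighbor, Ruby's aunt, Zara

Ruby's aunt

*herself* is a reflexive; Principle A requires it to be bound within its binding domain — the clause headed by 'notified'.
— Bianca: object of the clause headed by 'introduced'; does not c-command the reflexive — cannot bind it (Principle A).
— Claire's neighbor: subject of the clause headed by 'report'; c-commands the reflexive but lies outside its binding domain — cannot bind it (Principle A).
— Ruby's aunt: subject of the clause headed by 'notified'; c-commands the reflexive within its binding domain — allowed (Principle A).
— Zara: subject of the clause headed by 'expected'; c-commands the reflexive but lies outside its binding domain — cannot bind it (Principle A).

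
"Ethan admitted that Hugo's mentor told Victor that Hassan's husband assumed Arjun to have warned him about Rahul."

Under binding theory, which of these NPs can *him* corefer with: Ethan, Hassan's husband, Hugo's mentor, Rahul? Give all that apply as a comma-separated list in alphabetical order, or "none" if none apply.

Ethan, Hassan's husband, Hugo's mentor

*him* is a pronoun; Principle B requires it to be free in its binding domain — the clause headed by 'warned'.
— Ethan: subject of the matrix clause; c-commands the pronoun but lies outside its binding domain — allowed.
— Hassan's husband: subject of the clause headed by 'assumed'; c-commands the pronoun but lies outside its binding domain — allowed.
— Hugo's mentor: subject of the clause headed by 'told'; c-commands the pronoun but lies outside its binding domain — allowed.
— Rahul: second object of the clause headed by 'warned'; is c-commanded by the pronoun; coreference would bind this R-expression — blocked (Principle C).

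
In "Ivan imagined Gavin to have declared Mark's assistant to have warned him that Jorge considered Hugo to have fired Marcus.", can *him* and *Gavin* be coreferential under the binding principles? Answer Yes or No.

*Gavin* is an R-expression; Principle C requires it to be free (not bound by any c-commanding expression).
— him: object of the clause headed by 'warned'; the pronoun does not c-command the R-expression — coreference allowed.

Yes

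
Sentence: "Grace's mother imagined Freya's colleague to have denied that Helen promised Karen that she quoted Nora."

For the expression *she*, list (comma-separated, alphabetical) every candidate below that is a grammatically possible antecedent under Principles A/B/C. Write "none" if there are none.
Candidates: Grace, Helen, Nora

Grace, Helen

*she* is a pronoun; Principle B requires it to be free in its binding domain — the clause headed by 'quoted'.
— Grace: possessor inside the subject DP of the matrix clause; does not c-command the pronoun — Principle B does not apply; allowed.
— Helen: subject of the clause headed by 'promised'; c-commands the pronoun but lies outside its binding domain — allowed.
— Nora: object of the clause headed by 'quoted'; is c-commanded by the pronoun; coreference would bind this R-expression — blocked (Principle C).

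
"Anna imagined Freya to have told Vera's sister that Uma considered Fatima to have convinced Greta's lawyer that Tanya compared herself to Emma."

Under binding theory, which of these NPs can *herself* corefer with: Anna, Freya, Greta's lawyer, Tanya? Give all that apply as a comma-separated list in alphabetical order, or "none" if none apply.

Tanya

*herself* is a reflexive; Principle A requires it to be bound within its binding domain — the clause headed by 'compared'.
— Anna: subject of the matrix clause; c-commands the reflexive but lies outside its binding domain — cannot bind it (Principle A).
— Freya: subject of the clause headed by 'told'; c-commands the reflexive but lies outside its binding domain — cannot bind it (Principle A).
— Greta's lawyer: object of the clause headed by 'convinced'; c-commands the reflexive but lies outside its binding domain — cannot bind it (Principle A).
— Tanya: subject of the clause headed by 'compared'; c-commands the reflexive within its binding domain — allowed (Principle A).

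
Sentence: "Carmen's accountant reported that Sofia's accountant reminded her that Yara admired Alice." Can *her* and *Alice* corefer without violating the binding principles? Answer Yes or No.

No

*Alice* is an R-expression; Principle C requires it to be free (not bound by any c-commanding expression).
— her: object of the clause headed by 'reminded'; the pronoun c-commands the R-expression — coreference blocked (Principle C).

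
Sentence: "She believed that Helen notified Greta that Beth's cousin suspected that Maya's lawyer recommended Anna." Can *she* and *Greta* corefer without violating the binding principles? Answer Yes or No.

*Greta* is an R-expression; Principle C requires it to be free (not bound by any c-commanding expression).
— she: subject of the matrix clause; the pronoun c-commands the R-expression — coreference blocked (Principle C).

No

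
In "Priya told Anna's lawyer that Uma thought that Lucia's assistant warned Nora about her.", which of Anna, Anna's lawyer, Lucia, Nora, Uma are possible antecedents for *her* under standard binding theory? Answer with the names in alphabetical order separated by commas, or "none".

*her* is a pronoun; Principle B requires it to be free in its binding domain — the clause headed by 'warned'.
— Anna: possessor inside the object DP of the matrix clause; does not c-command the pronoun — Principle B does not apply; allowed.
— Anna's lawyer: object of the matrix clause; c-commands the pronoun but lies outside its binding domain — allowed.
— Lucia: possessor inside the subject DP of the clause headed by 'warned'; does not c-command the pronoun — Principle B does not apply; allowed.
— Nora: object of the clause headed by 'warned'; c-commands the pronoun within its binding domain — blocked (Principle B).
— Uma: subject of the clause headed by 'thought'; c-commands the pronoun but lies outside its binding domain — allowed.

Anna, Anna's lawyer, Lucia, Uma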